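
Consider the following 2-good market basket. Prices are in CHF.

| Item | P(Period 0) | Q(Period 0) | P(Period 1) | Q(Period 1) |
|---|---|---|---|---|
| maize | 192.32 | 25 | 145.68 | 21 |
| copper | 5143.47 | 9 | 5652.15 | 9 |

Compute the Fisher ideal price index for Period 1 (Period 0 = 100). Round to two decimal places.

106.91

Laspeyres component (base-period weights):
ΣP(Period 1)Q(Period 0) = 145.68×25 + 5652.15×9 = 3642 + 50869.35 = 54511.35
ΣP(Period 0)Q(Period 0) = 192.32×25 + 5143.47×9 = 4808 + 46291.23 = 51099.23
L = 54511.35 / 51099.23 × 100 = 106.6774
Paasche component (current-period weights):
ΣP(Period 1)Q(Period 1) = 145.68×21 + 5652.15×9 = 3059.28 + 50869.35 = 53928.63
ΣP(Period 0)Q(Period 1) = 192.32×21 + 5143.47×9 = 4038.72 + 46291.23 = 50329.95
P = 53928.63 / 50329.95 × 100 = 107.1502
Fisher = √(L × P) = √(106.6774 × 107.1502) = 106.9135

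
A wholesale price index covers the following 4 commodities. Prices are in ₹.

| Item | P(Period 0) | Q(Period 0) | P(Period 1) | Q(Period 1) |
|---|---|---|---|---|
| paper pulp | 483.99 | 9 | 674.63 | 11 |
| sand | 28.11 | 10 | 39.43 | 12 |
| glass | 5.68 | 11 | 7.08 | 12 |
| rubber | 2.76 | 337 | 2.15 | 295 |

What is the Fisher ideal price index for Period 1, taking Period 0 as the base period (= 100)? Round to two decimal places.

130.36

Laspeyres component (base-period weights):
ΣP(Period 1)Q(Period 0) = 674.63×9 + 39.43×10 + 7.08×11 + 2.15×337 = 6071.67 + 394.3 + 77.88 + 724.55 = 7268.4
ΣP(Period 0)Q(Period 0) = 483.99×9 + 28.11×10 + 5.68×11 + 2.76×337 = 4355.91 + 281.1 + 62.48 + 930.12 = 5629.61
L = 7268.4 / 5629.61 × 100 = 129.1102
Paasche component (current-period weights):
ΣP(Period 1)Q(Period 1) = 674.63×11 + 39.43×12 + 7.08×12 + 2.15×295 = 7420.93 + 473.16 + 84.96 + 634.25 = 8613.3
ΣP(Period 0)Q(Period 1) = 483.99×11 + 28.11×12 + 5.68×12 + 2.76×295 = 5323.89 + 337.32 + 68.16 + 814.2 = 6543.57
P = 8613.3 / 6543.57 × 100 = 131.6300
Fisher = √(L × P) = √(129.1102 × 131.6300) = 130.3640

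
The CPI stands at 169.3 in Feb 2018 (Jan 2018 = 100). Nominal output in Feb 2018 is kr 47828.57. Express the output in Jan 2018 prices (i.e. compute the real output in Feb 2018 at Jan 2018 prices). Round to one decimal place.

Real = Nominal ÷ (Index/100) = 47828.57 ÷ (169.3/100)
     = 47828.57 ÷ 1.693 = 28250.7797

28250.8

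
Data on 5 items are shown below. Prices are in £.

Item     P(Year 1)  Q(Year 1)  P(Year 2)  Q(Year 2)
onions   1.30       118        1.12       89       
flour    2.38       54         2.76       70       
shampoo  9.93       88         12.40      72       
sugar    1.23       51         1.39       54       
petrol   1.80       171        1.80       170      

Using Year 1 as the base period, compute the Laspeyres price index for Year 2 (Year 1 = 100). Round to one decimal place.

Laspeyres price index uses base-period quantities as weights.
ΣP(Year 2)·Q(Year 1) = 1.12×118 + 2.76×54 + 12.40×88 + 1.39×51 + 1.80×171 = 132.16 + 149.04 + 1091.2 + 70.89 + 307.8 = 1751.09
ΣP(Year 1)·Q(Year 1) = 1.30×118 + 2.38×54 + 9.93×88 + 1.23×51 + 1.80×171 = 153.4 + 128.52 + 873.84 + 62.73 + 307.8 = 1526.29
Index = 1751.09 / 1526.29 × 100 = 114.7285

114.7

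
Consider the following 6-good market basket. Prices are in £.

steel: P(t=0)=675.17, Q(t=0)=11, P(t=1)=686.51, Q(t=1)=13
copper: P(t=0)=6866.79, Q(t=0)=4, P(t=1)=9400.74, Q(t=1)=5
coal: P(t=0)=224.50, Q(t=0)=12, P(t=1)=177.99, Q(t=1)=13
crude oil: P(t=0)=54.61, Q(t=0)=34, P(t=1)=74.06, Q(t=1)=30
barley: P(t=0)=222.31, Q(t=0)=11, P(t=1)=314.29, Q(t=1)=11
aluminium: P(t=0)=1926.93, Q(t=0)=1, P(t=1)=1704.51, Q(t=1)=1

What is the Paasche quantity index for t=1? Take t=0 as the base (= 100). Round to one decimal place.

Paasche quantity index uses current-period prices as weights.
ΣP(t=1)·Q(t=1) = 686.51×13 + 9400.74×5 + 177.99×13 + 74.06×30 + 314.29×11 + 1704.51×1 = 8924.63 + 47003.7 + 2313.87 + 2221.8 + 3457.19 + 1704.51 = 65625.7
ΣP(t=1)·Q(t=0) = 686.51×11 + 9400.74×4 + 177.99×12 + 74.06×34 + 314.29×11 + 1704.51×1 = 7551.61 + 37602.96 + 2135.88 + 2518.04 + 3457.19 + 1704.51 = 54970.19
Index = 65625.7 / 54970.19 × 100 = 119.3842

119.4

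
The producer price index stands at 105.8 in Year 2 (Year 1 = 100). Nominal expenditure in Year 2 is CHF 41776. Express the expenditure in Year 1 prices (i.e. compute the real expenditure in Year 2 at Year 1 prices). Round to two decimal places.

39485.82

Real = Nominal ÷ (Index/100) = 41776 ÷ (105.8/100)
     = 41776 ÷ 1.058 = 39485.8223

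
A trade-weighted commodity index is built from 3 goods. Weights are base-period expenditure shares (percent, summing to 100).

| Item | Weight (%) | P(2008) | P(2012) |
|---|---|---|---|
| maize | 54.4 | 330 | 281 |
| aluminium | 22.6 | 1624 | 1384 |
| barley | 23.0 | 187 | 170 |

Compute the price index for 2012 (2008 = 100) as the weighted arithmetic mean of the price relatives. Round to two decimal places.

maize: 54.4 × (281/330) = 54.4 × 0.851515 = 46.3224
aluminium: 22.6 × (1384/1624) = 22.6 × 0.852217 = 19.2601
barley: 23.0 × (170/187) = 23.0 × 0.909091 = 20.9091
Index = Σ wᵢ·(p₁ᵢ/p₀ᵢ) = 46.3224 + 19.2601 + 20.9091 = 86.4916

86.49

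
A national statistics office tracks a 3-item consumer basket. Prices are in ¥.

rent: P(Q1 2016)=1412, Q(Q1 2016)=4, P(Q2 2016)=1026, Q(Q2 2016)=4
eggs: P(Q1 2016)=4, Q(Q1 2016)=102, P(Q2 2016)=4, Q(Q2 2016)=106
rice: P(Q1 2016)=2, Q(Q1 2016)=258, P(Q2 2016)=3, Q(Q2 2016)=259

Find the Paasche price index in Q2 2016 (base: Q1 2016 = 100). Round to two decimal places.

Paasche price index uses current-period quantities as weights.
ΣP(Q2 2016)·Q(Q2 2016) = 1026×4 + 4×106 + 3×259 = 4104 + 424 + 777 = 5305
ΣP(Q1 2016)·Q(Q2 2016) = 1412×4 + 4×106 + 2×259 = 5648 + 424 + 518 = 6590
Index = 5305 / 6590 × 100 = 80.5008

80.50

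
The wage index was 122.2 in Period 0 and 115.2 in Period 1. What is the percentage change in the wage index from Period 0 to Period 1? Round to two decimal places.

Change = (115.2 − 122.2) / 122.2 × 100
       = -7.0 / 122.2 × 100 = -5.7283%

-5.73%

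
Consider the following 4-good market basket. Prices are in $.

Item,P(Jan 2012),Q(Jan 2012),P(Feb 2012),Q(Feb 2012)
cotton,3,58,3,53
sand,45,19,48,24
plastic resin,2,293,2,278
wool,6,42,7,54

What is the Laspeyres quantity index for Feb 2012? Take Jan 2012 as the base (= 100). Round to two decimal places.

113.50

Laspeyres quantity index uses base-period prices as weights.
ΣP(Jan 2012)·Q(Feb 2012) = 3×53 + 45×24 + 2×278 + 6×54 = 159 + 1080 + 556 + 324 = 2119
ΣP(Jan 2012)·Q(Jan 2012) = 3×58 + 45×19 + 2×293 + 6×42 = 174 + 855 + 586 + 252 = 1867
Index = 2119 / 1867 × 100 = 113.4976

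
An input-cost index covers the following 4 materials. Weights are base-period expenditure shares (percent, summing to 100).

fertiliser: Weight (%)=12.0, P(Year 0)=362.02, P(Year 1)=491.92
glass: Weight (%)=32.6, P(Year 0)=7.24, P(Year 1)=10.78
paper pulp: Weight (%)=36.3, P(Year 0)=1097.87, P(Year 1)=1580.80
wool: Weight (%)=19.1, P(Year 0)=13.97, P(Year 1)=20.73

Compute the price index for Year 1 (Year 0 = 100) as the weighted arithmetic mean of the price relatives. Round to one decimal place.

fertiliser: 12.0 × (491.92/362.02) = 12.0 × 1.358820 = 16.3058
glass: 32.6 × (10.78/7.24) = 32.6 × 1.488950 = 48.5398
paper pulp: 36.3 × (1580.80/1097.87) = 36.3 × 1.439879 = 52.2676
wool: 19.1 × (20.73/13.97) = 19.1 × 1.483894 = 28.3424
Index = Σ wᵢ·(p₁ᵢ/p₀ᵢ) = 16.3058 + 48.5398 + 52.2676 + 28.3424 = 145.4556

145.5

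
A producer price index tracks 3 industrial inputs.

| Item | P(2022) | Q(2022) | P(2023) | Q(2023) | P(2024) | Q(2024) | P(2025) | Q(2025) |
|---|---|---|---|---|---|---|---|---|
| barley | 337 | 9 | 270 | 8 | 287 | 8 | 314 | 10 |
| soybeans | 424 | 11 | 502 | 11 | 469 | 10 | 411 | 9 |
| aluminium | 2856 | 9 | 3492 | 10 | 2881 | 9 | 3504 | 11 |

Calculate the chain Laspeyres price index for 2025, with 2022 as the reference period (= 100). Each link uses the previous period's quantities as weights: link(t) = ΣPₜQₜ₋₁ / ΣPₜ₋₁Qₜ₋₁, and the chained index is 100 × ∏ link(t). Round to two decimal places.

Link 2022→2023:
ΣP(2023)Q(2022) = 270×9 + 502×11 + 3492×9 = 2430 + 5522 + 31428 = 39380
ΣP(2022)Q(2022) = 337×9 + 424×11 + 2856×9 = 3033 + 4664 + 25704 = 33401
link = 39380/33401 = 1.179007
Link 2023→2024:
ΣP(2024)Q(2023) = 287×8 + 469×11 + 2881×10 = 2296 + 5159 + 28810 = 36265
ΣP(2023)Q(2023) = 270×8 + 502×11 + 3492×10 = 2160 + 5522 + 34920 = 42602
link = 36265/42602 = 0.851251
Link 2024→2025:
ΣP(2025)Q(2024) = 314×8 + 411×10 + 3504×9 = 2512 + 4110 + 31536 = 38158
ΣP(2024)Q(2024) = 287×8 + 469×10 + 2881×9 = 2296 + 4690 + 25929 = 32915
link = 38158/32915 = 1.159289
Chained index = 100 × 1.179007 × 0.851251 × 1.159289 = 116.3498

116.35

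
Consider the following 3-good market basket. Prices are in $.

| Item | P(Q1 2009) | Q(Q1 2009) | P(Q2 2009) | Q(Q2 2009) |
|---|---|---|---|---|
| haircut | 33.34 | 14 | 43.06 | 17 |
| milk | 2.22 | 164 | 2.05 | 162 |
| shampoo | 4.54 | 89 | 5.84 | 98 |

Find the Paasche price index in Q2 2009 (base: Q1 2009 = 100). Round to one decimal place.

119.3

Paasche price index uses current-period quantities as weights.
ΣP(Q2 2009)·Q(Q2 2009) = 43.06×17 + 2.05×162 + 5.84×98 = 732.02 + 332.1 + 572.32 = 1636.44
ΣP(Q1 2009)·Q(Q2 2009) = 33.34×17 + 2.22×162 + 4.54×98 = 566.78 + 359.64 + 444.92 = 1371.34
Index = 1636.44 / 1371.34 × 100 = 119.3315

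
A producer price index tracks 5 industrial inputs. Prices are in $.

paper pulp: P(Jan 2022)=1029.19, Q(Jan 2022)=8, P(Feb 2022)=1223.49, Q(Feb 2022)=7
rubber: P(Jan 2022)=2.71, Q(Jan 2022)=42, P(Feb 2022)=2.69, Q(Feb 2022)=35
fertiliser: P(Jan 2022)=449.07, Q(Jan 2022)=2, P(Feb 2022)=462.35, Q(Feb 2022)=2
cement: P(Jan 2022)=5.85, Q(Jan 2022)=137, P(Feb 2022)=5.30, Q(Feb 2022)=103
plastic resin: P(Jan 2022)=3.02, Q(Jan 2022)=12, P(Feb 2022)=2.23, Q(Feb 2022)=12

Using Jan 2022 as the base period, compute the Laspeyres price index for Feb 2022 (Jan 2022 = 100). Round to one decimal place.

Laspeyres price index uses base-period quantities as weights.
ΣP(Feb 2022)·Q(Jan 2022) = 1223.49×8 + 2.69×42 + 462.35×2 + 5.30×137 + 2.23×12 = 9787.92 + 112.98 + 924.7 + 726.1 + 26.76 = 11578.46
ΣP(Jan 2022)·Q(Jan 2022) = 1029.19×8 + 2.71×42 + 449.07×2 + 5.85×137 + 3.02×12 = 8233.52 + 113.82 + 898.14 + 801.45 + 36.24 = 10083.17
Index = 11578.46 / 10083.17 × 100 = 114.8296

114.8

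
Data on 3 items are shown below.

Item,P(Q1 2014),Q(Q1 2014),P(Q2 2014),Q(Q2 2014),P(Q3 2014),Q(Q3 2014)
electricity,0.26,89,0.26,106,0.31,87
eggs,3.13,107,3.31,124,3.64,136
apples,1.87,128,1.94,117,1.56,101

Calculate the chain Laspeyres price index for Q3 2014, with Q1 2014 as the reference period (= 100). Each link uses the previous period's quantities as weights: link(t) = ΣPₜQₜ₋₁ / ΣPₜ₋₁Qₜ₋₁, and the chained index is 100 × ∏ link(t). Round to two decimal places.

Link Q1 2014→Q2 2014:
ΣP(Q2 2014)Q(Q1 2014) = 0.26×89 + 3.31×107 + 1.94×128 = 23.14 + 354.17 + 248.32 = 625.63
ΣP(Q1 2014)Q(Q1 2014) = 0.26×89 + 3.13×107 + 1.87×128 = 23.14 + 334.91 + 239.36 = 597.41
link = 625.63/597.41 = 1.047237
Link Q2 2014→Q3 2014:
ΣP(Q3 2014)Q(Q2 2014) = 0.31×106 + 3.64×124 + 1.56×117 = 32.86 + 451.36 + 182.52 = 666.74
ΣP(Q2 2014)Q(Q2 2014) = 0.26×106 + 3.31×124 + 1.94×117 = 27.56 + 410.44 + 226.98 = 664.98
link = 666.74/664.98 = 1.002647
Chained index = 100 × 1.047237 × 1.002647 = 105.0009

105.00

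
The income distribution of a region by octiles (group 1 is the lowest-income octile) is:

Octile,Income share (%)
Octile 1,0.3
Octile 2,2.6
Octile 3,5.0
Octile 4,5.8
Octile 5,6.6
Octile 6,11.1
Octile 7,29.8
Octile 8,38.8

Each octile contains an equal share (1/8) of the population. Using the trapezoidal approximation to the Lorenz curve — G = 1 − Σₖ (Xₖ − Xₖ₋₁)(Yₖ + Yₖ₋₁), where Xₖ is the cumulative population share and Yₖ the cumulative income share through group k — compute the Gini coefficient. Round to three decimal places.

0.531

Cumulative income shares Yₖ: 0.0030, 0.0290, 0.0790, 0.1370, 0.2030, 0.3140, 0.6120, 1.0000
Σ (Xₖ−Xₖ₋₁)(Yₖ+Yₖ₋₁) = (1/8)(0.0030+0.0000) + (1/8)(0.0290+0.0030) + (1/8)(0.0790+0.0290) + (1/8)(0.1370+0.0790) + (1/8)(0.2030+0.1370) + (1/8)(0.3140+0.2030) + (1/8)(0.6120+0.3140) + (1/8)(1.0000+0.6120)
  = 0.0004 + 0.0040 + 0.0135 + 0.0270 + 0.0425 + 0.0646 + 0.1157 + 0.2015 = 0.4693
G = 1 − 0.4693 = 0.5308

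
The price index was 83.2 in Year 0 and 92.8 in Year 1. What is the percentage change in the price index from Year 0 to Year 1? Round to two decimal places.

Change = (92.8 − 83.2) / 83.2 × 100
       = 9.6 / 83.2 × 100 = 11.5385%

11.54%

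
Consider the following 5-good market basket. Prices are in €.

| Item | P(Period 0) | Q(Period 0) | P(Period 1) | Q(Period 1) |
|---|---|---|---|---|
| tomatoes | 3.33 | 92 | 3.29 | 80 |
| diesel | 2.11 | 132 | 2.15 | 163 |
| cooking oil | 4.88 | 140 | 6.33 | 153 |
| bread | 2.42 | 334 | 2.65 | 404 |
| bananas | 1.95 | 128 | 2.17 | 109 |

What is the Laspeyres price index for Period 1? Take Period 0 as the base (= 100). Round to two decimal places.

113.31

Laspeyres price index uses base-period quantities as weights.
ΣP(Period 1)·Q(Period 0) = 3.29×92 + 2.15×132 + 6.33×140 + 2.65×334 + 2.17×128 = 302.68 + 283.8 + 886.2 + 885.1 + 277.76 = 2635.54
ΣP(Period 0)·Q(Period 0) = 3.33×92 + 2.11×132 + 4.88×140 + 2.42×334 + 1.95×128 = 306.36 + 278.52 + 683.2 + 808.28 + 249.6 = 2325.96
Index = 2635.54 / 2325.96 × 100 = 113.3098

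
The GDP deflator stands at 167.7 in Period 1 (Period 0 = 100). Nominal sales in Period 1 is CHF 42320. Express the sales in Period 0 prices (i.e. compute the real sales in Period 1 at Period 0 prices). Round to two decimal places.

Real = Nominal ÷ (Index/100) = 42320 ÷ (167.7/100)
     = 42320 ÷ 1.677 = 25235.5397

25235.54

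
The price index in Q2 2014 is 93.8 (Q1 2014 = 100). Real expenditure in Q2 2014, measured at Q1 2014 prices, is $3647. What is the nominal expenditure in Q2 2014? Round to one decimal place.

Nominal = Real × (Index/100) = 3647 × (93.8/100)
        = 3647 × 0.938 = 3420.8860

3420.9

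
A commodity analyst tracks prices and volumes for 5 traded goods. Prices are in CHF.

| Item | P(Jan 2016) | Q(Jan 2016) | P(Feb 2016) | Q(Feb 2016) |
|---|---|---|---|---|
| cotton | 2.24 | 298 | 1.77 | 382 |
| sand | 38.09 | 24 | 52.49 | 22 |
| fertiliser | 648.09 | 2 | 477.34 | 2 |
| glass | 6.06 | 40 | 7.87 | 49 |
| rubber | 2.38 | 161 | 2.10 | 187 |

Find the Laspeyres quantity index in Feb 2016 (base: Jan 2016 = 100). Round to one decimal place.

Laspeyres quantity index uses base-period prices as weights.
ΣP(Jan 2016)·Q(Feb 2016) = 2.24×382 + 38.09×22 + 648.09×2 + 6.06×49 + 2.38×187 = 855.68 + 837.98 + 1296.18 + 296.94 + 445.06 = 3731.84
ΣP(Jan 2016)·Q(Jan 2016) = 2.24×298 + 38.09×24 + 648.09×2 + 6.06×40 + 2.38×161 = 667.52 + 914.16 + 1296.18 + 242.4 + 383.18 = 3503.44
Index = 3731.84 / 3503.44 × 100 = 106.5193

106.5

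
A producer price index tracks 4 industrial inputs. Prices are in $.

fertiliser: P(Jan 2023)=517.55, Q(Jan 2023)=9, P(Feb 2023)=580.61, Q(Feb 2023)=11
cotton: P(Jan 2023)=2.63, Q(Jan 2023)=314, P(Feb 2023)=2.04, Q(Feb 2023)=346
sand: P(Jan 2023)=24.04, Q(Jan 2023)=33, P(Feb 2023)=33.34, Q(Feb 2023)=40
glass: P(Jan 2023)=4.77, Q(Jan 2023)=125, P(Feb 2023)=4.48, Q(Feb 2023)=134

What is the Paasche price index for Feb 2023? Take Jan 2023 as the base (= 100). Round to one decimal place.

Paasche price index uses current-period quantities as weights.
ΣP(Feb 2023)·Q(Feb 2023) = 580.61×11 + 2.04×346 + 33.34×40 + 4.48×134 = 6386.71 + 705.84 + 1333.6 + 600.32 = 9026.47
ΣP(Jan 2023)·Q(Feb 2023) = 517.55×11 + 2.63×346 + 24.04×40 + 4.77×134 = 5693.05 + 909.98 + 961.6 + 639.18 = 8203.81
Index = 9026.47 / 8203.81 × 100 = 110.0278

110.0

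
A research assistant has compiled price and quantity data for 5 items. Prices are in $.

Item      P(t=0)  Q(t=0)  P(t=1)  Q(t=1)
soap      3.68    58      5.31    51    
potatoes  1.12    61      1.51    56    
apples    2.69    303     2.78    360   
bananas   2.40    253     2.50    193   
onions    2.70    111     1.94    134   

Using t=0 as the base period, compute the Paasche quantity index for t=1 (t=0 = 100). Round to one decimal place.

Paasche quantity index uses current-period prices as weights.
ΣP(t=1)·Q(t=1) = 5.31×51 + 1.51×56 + 2.78×360 + 2.50×193 + 1.94×134 = 270.81 + 84.56 + 1000.8 + 482.5 + 259.96 = 2098.63
ΣP(t=1)·Q(t=0) = 5.31×58 + 1.51×61 + 2.78×303 + 2.50×253 + 1.94×111 = 307.98 + 92.11 + 842.34 + 632.5 + 215.34 = 2090.27
Index = 2098.63 / 2090.27 × 100 = 100.3999

100.4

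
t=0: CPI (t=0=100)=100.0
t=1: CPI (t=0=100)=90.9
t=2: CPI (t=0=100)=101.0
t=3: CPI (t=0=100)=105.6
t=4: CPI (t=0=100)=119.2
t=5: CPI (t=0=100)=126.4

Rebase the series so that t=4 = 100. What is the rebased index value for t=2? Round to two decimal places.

Rebased(t=2) = 101.0 / 119.2 × 100 = 84.7315

84.73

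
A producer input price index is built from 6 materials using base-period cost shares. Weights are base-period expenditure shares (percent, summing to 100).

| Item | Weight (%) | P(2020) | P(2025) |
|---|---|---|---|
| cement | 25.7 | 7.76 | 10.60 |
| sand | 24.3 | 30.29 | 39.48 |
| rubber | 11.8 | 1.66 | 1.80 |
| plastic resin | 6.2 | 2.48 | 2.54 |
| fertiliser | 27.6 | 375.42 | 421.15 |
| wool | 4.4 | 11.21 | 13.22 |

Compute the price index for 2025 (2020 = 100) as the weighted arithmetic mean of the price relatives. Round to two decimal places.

122.07

cement: 25.7 × (10.60/7.76) = 25.7 × 1.365979 = 35.1057
sand: 24.3 × (39.48/30.29) = 24.3 × 1.303400 = 31.6726
rubber: 11.8 × (1.80/1.66) = 11.8 × 1.084337 = 12.7952
plastic resin: 6.2 × (2.54/2.48) = 6.2 × 1.024194 = 6.3500
fertiliser: 27.6 × (421.15/375.42) = 27.6 × 1.121810 = 30.9620
wool: 4.4 × (13.22/11.21) = 4.4 × 1.179304 = 5.1889
Index = Σ wᵢ·(p₁ᵢ/p₀ᵢ) = 35.1057 + 31.6726 + 12.7952 + 6.3500 + 30.9620 + 5.1889 = 122.0744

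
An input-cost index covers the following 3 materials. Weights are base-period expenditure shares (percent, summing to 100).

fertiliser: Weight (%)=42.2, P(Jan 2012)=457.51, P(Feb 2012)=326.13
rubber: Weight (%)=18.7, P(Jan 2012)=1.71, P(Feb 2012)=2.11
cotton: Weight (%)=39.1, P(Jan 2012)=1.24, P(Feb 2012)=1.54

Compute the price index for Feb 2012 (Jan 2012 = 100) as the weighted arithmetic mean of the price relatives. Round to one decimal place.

fertiliser: 42.2 × (326.13/457.51) = 42.2 × 0.712837 = 30.0817
rubber: 18.7 × (2.11/1.71) = 18.7 × 1.233918 = 23.0743
cotton: 39.1 × (1.54/1.24) = 39.1 × 1.241935 = 48.5597
Index = Σ wᵢ·(p₁ᵢ/p₀ᵢ) = 30.0817 + 23.0743 + 48.5597 = 101.7157

101.7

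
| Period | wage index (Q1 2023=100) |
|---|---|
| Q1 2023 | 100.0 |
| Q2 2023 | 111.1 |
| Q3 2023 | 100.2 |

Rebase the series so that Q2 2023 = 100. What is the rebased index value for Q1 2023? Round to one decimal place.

Rebased(Q1 2023) = 100.0 / 111.1 × 100 = 90.0090

90.0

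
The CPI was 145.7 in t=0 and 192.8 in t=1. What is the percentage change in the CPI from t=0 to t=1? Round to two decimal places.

Change = (192.8 − 145.7) / 145.7 × 100
       = 47.1 / 145.7 × 100 = 32.3267%

32.33%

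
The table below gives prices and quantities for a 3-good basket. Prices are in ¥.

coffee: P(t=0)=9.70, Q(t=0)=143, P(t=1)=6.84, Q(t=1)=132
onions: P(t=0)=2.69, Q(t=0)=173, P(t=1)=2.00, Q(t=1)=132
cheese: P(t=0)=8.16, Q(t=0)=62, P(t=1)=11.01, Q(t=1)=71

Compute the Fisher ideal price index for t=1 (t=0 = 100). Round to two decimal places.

86.52

Laspeyres component (base-period weights):
ΣP(t=1)Q(t=0) = 6.84×143 + 2.00×173 + 11.01×62 = 978.12 + 346 + 682.62 = 2006.74
ΣP(t=0)Q(t=0) = 9.70×143 + 2.69×173 + 8.16×62 = 1387.1 + 465.37 + 505.92 = 2358.39
L = 2006.74 / 2358.39 × 100 = 85.0894
Paasche component (current-period weights):
ΣP(t=1)Q(t=1) = 6.84×132 + 2.00×132 + 11.01×71 = 902.88 + 264 + 781.71 = 1948.59
ΣP(t=0)Q(t=1) = 9.70×132 + 2.69×132 + 8.16×71 = 1280.4 + 355.08 + 579.36 = 2214.84
P = 1948.59 / 2214.84 × 100 = 87.9788
Fisher = √(L × P) = √(85.0894 × 87.9788) = 86.5220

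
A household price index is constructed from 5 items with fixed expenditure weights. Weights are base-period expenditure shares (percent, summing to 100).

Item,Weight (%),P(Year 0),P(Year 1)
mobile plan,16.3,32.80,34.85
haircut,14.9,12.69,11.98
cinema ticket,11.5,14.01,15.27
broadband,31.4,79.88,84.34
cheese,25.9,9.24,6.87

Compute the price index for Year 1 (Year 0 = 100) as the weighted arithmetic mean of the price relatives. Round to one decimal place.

96.3

mobile plan: 16.3 × (34.85/32.80) = 16.3 × 1.062500 = 17.3188
haircut: 14.9 × (11.98/12.69) = 14.9 × 0.944050 = 14.0664
cinema ticket: 11.5 × (15.27/14.01) = 11.5 × 1.089936 = 12.5343
broadband: 31.4 × (84.34/79.88) = 31.4 × 1.055834 = 33.1532
cheese: 25.9 × (6.87/9.24) = 25.9 × 0.743506 = 19.2568
Index = Σ wᵢ·(p₁ᵢ/p₀ᵢ) = 17.3188 + 14.0664 + 12.5343 + 33.1532 + 19.2568 = 96.3294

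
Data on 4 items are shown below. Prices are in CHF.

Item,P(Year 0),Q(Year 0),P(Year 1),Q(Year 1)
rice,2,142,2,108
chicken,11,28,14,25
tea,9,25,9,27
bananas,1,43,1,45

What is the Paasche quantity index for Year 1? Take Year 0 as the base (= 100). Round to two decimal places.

90.47

Paasche quantity index uses current-period prices as weights.
ΣP(Year 1)·Q(Year 1) = 2×108 + 14×25 + 9×27 + 1×45 = 216 + 350 + 243 + 45 = 854
ΣP(Year 1)·Q(Year 0) = 2×142 + 14×28 + 9×25 + 1×43 = 284 + 392 + 225 + 43 = 944
Index = 854 / 944 × 100 = 90.4661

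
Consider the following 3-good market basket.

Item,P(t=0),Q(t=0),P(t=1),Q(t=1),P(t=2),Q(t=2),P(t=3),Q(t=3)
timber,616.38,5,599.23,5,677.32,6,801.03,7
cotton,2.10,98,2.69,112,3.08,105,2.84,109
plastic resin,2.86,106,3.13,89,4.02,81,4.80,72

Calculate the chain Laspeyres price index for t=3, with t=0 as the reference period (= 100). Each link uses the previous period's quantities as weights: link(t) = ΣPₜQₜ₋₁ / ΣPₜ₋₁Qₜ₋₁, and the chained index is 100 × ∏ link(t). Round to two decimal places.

Link t=0→t=1:
ΣP(t=1)Q(t=0) = 599.23×5 + 2.69×98 + 3.13×106 = 2996.15 + 263.62 + 331.78 = 3591.55
ΣP(t=0)Q(t=0) = 616.38×5 + 2.10×98 + 2.86×106 = 3081.9 + 205.8 + 303.16 = 3590.86
link = 3591.55/3590.86 = 1.000192
Link t=1→t=2:
ΣP(t=2)Q(t=1) = 677.32×5 + 3.08×112 + 4.02×89 = 3386.6 + 344.96 + 357.78 = 4089.34
ΣP(t=1)Q(t=1) = 599.23×5 + 2.69×112 + 3.13×89 = 2996.15 + 301.28 + 278.57 = 3576
link = 4089.34/3576 = 1.143551
Link t=2→t=3:
ΣP(t=3)Q(t=2) = 801.03×6 + 2.84×105 + 4.80×81 = 4806.18 + 298.2 + 388.8 = 5493.18
ΣP(t=2)Q(t=2) = 677.32×6 + 3.08×105 + 4.02×81 = 4063.92 + 323.4 + 325.62 = 4712.94
link = 5493.18/4712.94 = 1.165553
Chained index = 100 × 1.000192 × 1.143551 × 1.165553 = 133.3126

133.31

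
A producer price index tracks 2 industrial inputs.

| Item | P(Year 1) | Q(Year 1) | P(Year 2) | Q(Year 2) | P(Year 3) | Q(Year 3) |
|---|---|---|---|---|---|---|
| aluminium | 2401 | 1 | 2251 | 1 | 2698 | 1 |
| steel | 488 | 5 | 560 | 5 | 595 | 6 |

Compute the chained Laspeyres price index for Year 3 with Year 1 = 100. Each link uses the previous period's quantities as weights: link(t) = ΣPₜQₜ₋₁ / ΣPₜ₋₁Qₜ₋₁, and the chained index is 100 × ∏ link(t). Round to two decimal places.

117.19

Link Year 1→Year 2:
ΣP(Year 2)Q(Year 1) = 2251×1 + 560×5 = 2251 + 2800 = 5051
ΣP(Year 1)Q(Year 1) = 2401×1 + 488×5 = 2401 + 2440 = 4841
link = 5051/4841 = 1.043379
Link Year 2→Year 3:
ΣP(Year 3)Q(Year 2) = 2698×1 + 595×5 = 2698 + 2975 = 5673
ΣP(Year 2)Q(Year 2) = 2251×1 + 560×5 = 2251 + 2800 = 5051
link = 5673/5051 = 1.123144
Chained index = 100 × 1.043379 × 1.123144 = 117.1865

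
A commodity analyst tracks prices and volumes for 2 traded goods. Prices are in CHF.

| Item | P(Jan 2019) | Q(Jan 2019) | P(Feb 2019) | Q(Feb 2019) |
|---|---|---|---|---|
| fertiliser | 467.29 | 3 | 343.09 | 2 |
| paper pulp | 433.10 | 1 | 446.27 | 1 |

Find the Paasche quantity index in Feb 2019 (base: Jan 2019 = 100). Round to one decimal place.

Paasche quantity index uses current-period prices as weights.
ΣP(Feb 2019)·Q(Feb 2019) = 343.09×2 + 446.27×1 = 686.18 + 446.27 = 1132.45
ΣP(Feb 2019)·Q(Jan 2019) = 343.09×3 + 446.27×1 = 1029.27 + 446.27 = 1475.54
Index = 1132.45 / 1475.54 × 100 = 76.7482

76.7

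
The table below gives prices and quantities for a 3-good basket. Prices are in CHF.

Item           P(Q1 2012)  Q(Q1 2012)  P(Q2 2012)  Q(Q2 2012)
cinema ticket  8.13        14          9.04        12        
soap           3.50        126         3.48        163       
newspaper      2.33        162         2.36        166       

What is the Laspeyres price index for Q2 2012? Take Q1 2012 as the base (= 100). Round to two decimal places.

Laspeyres price index uses base-period quantities as weights.
ΣP(Q2 2012)·Q(Q1 2012) = 9.04×14 + 3.48×126 + 2.36×162 = 126.56 + 438.48 + 382.32 = 947.36
ΣP(Q1 2012)·Q(Q1 2012) = 8.13×14 + 3.50×126 + 2.33×162 = 113.82 + 441 + 377.46 = 932.28
Index = 947.36 / 932.28 × 100 = 101.6175

101.62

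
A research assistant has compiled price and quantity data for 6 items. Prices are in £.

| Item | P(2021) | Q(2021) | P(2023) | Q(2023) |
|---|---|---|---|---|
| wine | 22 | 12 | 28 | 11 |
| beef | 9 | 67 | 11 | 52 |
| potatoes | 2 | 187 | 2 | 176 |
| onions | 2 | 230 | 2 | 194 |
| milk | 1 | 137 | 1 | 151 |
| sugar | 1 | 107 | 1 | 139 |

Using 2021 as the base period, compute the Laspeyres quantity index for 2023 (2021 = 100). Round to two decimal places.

Laspeyres quantity index uses base-period prices as weights.
ΣP(2021)·Q(2023) = 22×11 + 9×52 + 2×176 + 2×194 + 1×151 + 1×139 = 242 + 468 + 352 + 388 + 151 + 139 = 1740
ΣP(2021)·Q(2021) = 22×12 + 9×67 + 2×187 + 2×230 + 1×137 + 1×107 = 264 + 603 + 374 + 460 + 137 + 107 = 1945
Index = 1740 / 1945 × 100 = 89.4602

89.46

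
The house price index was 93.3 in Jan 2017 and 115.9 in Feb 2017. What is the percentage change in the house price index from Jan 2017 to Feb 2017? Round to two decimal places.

Change = (115.9 − 93.3) / 93.3 × 100
       = 22.6 / 93.3 × 100 = 24.2229%

24.22%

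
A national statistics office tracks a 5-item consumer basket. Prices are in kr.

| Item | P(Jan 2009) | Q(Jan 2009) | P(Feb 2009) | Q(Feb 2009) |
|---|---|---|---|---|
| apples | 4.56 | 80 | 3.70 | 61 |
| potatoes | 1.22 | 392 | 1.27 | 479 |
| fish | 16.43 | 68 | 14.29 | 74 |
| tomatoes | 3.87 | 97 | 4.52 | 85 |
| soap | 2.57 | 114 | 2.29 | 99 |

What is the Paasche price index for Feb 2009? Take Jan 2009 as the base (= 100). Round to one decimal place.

Paasche price index uses current-period quantities as weights.
ΣP(Feb 2009)·Q(Feb 2009) = 3.70×61 + 1.27×479 + 14.29×74 + 4.52×85 + 2.29×99 = 225.7 + 608.33 + 1057.46 + 384.2 + 226.71 = 2502.4
ΣP(Jan 2009)·Q(Feb 2009) = 4.56×61 + 1.22×479 + 16.43×74 + 3.87×85 + 2.57×99 = 278.16 + 584.38 + 1215.82 + 328.95 + 254.43 = 2661.74
Index = 2502.4 / 2661.74 × 100 = 94.0137

94.0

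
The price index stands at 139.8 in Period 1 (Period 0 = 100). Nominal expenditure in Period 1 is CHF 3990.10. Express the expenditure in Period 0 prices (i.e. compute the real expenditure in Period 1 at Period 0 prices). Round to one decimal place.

2854.1

Real = Nominal ÷ (Index/100) = 3990.10 ÷ (139.8/100)
     = 3990.10 ÷ 1.398 = 2854.1488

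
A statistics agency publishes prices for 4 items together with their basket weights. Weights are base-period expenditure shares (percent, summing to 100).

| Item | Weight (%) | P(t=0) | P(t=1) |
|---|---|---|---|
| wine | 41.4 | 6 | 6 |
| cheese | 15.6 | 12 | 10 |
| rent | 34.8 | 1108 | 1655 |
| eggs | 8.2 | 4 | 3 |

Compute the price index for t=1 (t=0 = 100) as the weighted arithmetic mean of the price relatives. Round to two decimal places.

wine: 41.4 × (6/6) = 41.4 × 1.000000 = 41.4000
cheese: 15.6 × (10/12) = 15.6 × 0.833333 = 13.0000
rent: 34.8 × (1655/1108) = 34.8 × 1.493682 = 51.9801
eggs: 8.2 × (3/4) = 8.2 × 0.750000 = 6.1500
Index = Σ wᵢ·(p₁ᵢ/p₀ᵢ) = 41.4000 + 13.0000 + 51.9801 + 6.1500 = 112.5301

112.53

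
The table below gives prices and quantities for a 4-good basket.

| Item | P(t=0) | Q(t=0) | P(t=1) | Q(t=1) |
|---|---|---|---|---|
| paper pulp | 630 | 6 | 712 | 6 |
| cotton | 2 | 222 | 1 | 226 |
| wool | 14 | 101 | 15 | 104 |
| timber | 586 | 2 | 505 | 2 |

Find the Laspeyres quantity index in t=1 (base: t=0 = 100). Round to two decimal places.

100.73

Laspeyres quantity index uses base-period prices as weights.
ΣP(t=0)·Q(t=1) = 630×6 + 2×226 + 14×104 + 586×2 = 3780 + 452 + 1456 + 1172 = 6860
ΣP(t=0)·Q(t=0) = 630×6 + 2×222 + 14×101 + 586×2 = 3780 + 444 + 1414 + 1172 = 6810
Index = 6860 / 6810 × 100 = 100.7342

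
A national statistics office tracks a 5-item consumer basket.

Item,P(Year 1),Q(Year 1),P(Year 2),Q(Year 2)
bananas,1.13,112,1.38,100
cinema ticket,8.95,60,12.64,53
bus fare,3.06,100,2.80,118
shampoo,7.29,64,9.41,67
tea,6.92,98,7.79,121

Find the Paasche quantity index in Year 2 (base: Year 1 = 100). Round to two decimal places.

Paasche quantity index uses current-period prices as weights.
ΣP(Year 2)·Q(Year 2) = 1.38×100 + 12.64×53 + 2.80×118 + 9.41×67 + 7.79×121 = 138 + 669.92 + 330.4 + 630.47 + 942.59 = 2711.38
ΣP(Year 2)·Q(Year 1) = 1.38×112 + 12.64×60 + 2.80×100 + 9.41×64 + 7.79×98 = 154.56 + 758.4 + 280 + 602.24 + 763.42 = 2558.62
Index = 2711.38 / 2558.62 × 100 = 105.9704

105.97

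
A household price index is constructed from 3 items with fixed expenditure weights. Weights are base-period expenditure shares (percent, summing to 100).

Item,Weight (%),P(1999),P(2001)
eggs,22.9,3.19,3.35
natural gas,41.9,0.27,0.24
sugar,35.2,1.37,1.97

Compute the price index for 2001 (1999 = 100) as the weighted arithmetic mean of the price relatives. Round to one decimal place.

eggs: 22.9 × (3.35/3.19) = 22.9 × 1.050157 = 24.0486
natural gas: 41.9 × (0.24/0.27) = 41.9 × 0.888889 = 37.2444
sugar: 35.2 × (1.97/1.37) = 35.2 × 1.437956 = 50.6161
Index = Σ wᵢ·(p₁ᵢ/p₀ᵢ) = 24.0486 + 37.2444 + 50.6161 = 111.9091

111.9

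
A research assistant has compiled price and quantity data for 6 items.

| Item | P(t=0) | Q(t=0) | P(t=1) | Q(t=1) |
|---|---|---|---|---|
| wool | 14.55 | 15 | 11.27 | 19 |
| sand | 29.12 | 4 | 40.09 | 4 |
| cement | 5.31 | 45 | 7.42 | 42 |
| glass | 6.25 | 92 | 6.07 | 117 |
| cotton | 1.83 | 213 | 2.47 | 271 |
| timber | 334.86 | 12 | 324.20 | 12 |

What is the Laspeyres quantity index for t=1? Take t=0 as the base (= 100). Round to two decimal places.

105.48

Laspeyres quantity index uses base-period prices as weights.
ΣP(t=0)·Q(t=1) = 14.55×19 + 29.12×4 + 5.31×42 + 6.25×117 + 1.83×271 + 334.86×12 = 276.45 + 116.48 + 223.02 + 731.25 + 495.93 + 4018.32 = 5861.45
ΣP(t=0)·Q(t=0) = 14.55×15 + 29.12×4 + 5.31×45 + 6.25×92 + 1.83×213 + 334.86×12 = 218.25 + 116.48 + 238.95 + 575 + 389.79 + 4018.32 = 5556.79
Index = 5861.45 / 5556.79 × 100 = 105.4827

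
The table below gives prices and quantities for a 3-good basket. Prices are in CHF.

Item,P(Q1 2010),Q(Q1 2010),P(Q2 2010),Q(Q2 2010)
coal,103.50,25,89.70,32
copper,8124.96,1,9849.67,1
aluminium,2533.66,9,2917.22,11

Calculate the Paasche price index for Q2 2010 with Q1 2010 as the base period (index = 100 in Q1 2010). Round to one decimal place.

114.0

Paasche price index uses current-period quantities as weights.
ΣP(Q2 2010)·Q(Q2 2010) = 89.70×32 + 9849.67×1 + 2917.22×11 = 2870.4 + 9849.67 + 32089.42 = 44809.49
ΣP(Q1 2010)·Q(Q2 2010) = 103.50×32 + 8124.96×1 + 2533.66×11 = 3312 + 8124.96 + 27870.26 = 39307.22
Index = 44809.49 / 39307.22 × 100 = 113.9981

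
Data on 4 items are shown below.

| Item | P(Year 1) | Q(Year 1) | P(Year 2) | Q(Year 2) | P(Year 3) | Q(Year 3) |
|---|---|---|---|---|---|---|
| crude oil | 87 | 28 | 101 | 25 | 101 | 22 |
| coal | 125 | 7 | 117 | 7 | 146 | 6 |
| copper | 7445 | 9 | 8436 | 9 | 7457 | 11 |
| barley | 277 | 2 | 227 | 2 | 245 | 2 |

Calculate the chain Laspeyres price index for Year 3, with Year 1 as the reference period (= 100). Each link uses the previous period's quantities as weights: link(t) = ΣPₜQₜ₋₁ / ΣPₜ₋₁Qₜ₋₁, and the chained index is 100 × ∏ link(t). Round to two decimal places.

100.78

Link Year 1→Year 2:
ΣP(Year 2)Q(Year 1) = 101×28 + 117×7 + 8436×9 + 227×2 = 2828 + 819 + 75924 + 454 = 80025
ΣP(Year 1)Q(Year 1) = 87×28 + 125×7 + 7445×9 + 277×2 = 2436 + 875 + 67005 + 554 = 70870
link = 80025/70870 = 1.129180
Link Year 2→Year 3:
ΣP(Year 3)Q(Year 2) = 101×25 + 146×7 + 7457×9 + 245×2 = 2525 + 1022 + 67113 + 490 = 71150
ΣP(Year 2)Q(Year 2) = 101×25 + 117×7 + 8436×9 + 227×2 = 2525 + 819 + 75924 + 454 = 79722
link = 71150/79722 = 0.892476
Chained index = 100 × 1.129180 × 0.892476 = 100.7767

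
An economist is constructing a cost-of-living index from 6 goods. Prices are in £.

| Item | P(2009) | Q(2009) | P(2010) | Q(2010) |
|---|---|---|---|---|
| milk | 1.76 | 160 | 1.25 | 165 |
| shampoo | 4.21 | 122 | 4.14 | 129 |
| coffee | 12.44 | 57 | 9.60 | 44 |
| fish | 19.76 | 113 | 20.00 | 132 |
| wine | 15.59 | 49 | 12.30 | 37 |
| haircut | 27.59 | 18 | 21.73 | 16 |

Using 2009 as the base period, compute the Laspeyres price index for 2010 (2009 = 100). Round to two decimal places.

Laspeyres price index uses base-period quantities as weights.
ΣP(2010)·Q(2009) = 1.25×160 + 4.14×122 + 9.60×57 + 20.00×113 + 12.30×49 + 21.73×18 = 200 + 505.08 + 547.2 + 2260 + 602.7 + 391.14 = 4506.12
ΣP(2009)·Q(2009) = 1.76×160 + 4.21×122 + 12.44×57 + 19.76×113 + 15.59×49 + 27.59×18 = 281.6 + 513.62 + 709.08 + 2232.88 + 763.91 + 496.62 = 4997.71
Index = 4506.12 / 4997.71 × 100 = 90.1637

90.16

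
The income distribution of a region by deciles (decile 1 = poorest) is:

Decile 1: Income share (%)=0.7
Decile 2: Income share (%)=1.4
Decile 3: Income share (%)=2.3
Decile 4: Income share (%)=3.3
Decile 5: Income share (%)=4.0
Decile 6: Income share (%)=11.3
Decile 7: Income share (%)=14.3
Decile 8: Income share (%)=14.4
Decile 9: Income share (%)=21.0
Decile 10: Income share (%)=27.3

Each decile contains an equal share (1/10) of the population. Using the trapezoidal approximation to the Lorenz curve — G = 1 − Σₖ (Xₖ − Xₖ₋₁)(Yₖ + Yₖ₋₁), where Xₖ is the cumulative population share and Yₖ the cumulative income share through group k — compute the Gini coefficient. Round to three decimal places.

Cumulative income shares Yₖ: 0.0070, 0.0210, 0.0440, 0.0770, 0.1170, 0.2300, 0.3730, 0.5170, 0.7270, 1.0000
Σ (Xₖ−Xₖ₋₁)(Yₖ+Yₖ₋₁) = (1/10)(0.0070+0.0000) + (1/10)(0.0210+0.0070) + (1/10)(0.0440+0.0210) + (1/10)(0.0770+0.0440) + (1/10)(0.1170+0.0770) + (1/10)(0.2300+0.1170) + (1/10)(0.3730+0.2300) + (1/10)(0.5170+0.3730) + (1/10)(0.7270+0.5170) + (1/10)(1.0000+0.7270)
  = 0.0007 + 0.0028 + 0.0065 + 0.0121 + 0.0194 + 0.0347 + 0.0603 + 0.0890 + 0.1244 + 0.1727 = 0.5226
G = 1 − 0.5226 = 0.4774

0.477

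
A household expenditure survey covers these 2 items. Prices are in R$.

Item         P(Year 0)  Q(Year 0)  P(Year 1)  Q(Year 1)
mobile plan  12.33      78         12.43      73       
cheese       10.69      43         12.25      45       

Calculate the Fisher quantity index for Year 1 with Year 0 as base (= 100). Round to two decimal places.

97.33

Laspeyres component (base-period weights):
ΣP(Year 0)Q(Year 1) = 12.33×73 + 10.69×45 = 900.09 + 481.05 = 1381.14
ΣP(Year 0)Q(Year 0) = 12.33×78 + 10.69×43 = 961.74 + 459.67 = 1421.41
L = 1381.14 / 1421.41 × 100 = 97.1669
Paasche component (current-period weights):
ΣP(Year 1)Q(Year 1) = 12.43×73 + 12.25×45 = 907.39 + 551.25 = 1458.64
ΣP(Year 1)Q(Year 0) = 12.43×78 + 12.25×43 = 969.54 + 526.75 = 1496.29
P = 1458.64 / 1496.29 × 100 = 97.4838
Fisher = √(L × P) = √(97.1669 × 97.4838) = 97.3252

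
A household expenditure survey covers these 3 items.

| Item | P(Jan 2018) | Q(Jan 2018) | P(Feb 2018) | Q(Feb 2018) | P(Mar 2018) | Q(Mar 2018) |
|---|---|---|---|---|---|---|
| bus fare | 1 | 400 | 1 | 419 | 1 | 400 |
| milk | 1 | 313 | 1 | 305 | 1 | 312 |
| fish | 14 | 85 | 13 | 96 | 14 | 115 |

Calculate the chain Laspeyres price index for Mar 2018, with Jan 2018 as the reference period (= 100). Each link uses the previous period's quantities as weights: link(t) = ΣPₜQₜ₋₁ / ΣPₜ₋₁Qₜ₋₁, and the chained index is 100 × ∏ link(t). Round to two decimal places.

100.18

Link Jan 2018→Feb 2018:
ΣP(Feb 2018)Q(Jan 2018) = 1×400 + 1×313 + 13×85 = 400 + 313 + 1105 = 1818
ΣP(Jan 2018)Q(Jan 2018) = 1×400 + 1×313 + 14×85 = 400 + 313 + 1190 = 1903
link = 1818/1903 = 0.955334
Link Feb 2018→Mar 2018:
ΣP(Mar 2018)Q(Feb 2018) = 1×419 + 1×305 + 14×96 = 419 + 305 + 1344 = 2068
ΣP(Feb 2018)Q(Feb 2018) = 1×419 + 1×305 + 13×96 = 419 + 305 + 1248 = 1972
link = 2068/1972 = 1.048682
Chained index = 100 × 0.955334 × 1.048682 = 100.1841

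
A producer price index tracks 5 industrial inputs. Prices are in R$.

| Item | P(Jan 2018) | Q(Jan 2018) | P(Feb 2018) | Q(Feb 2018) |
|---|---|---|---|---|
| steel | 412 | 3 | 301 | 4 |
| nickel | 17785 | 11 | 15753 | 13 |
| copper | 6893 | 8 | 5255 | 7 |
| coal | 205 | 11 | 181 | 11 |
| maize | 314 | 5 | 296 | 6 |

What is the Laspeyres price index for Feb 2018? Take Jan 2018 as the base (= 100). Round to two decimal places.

Laspeyres price index uses base-period quantities as weights.
ΣP(Feb 2018)·Q(Jan 2018) = 301×3 + 15753×11 + 5255×8 + 181×11 + 296×5 = 903 + 173283 + 42040 + 1991 + 1480 = 219697
ΣP(Jan 2018)·Q(Jan 2018) = 412×3 + 17785×11 + 6893×8 + 205×11 + 314×5 = 1236 + 195635 + 55144 + 2255 + 1570 = 255840
Index = 219697 / 255840 × 100 = 85.8728

85.87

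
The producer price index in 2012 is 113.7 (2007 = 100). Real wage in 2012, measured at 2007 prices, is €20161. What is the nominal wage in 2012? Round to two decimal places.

22923.06

Nominal = Real × (Index/100) = 20161 × (113.7/100)
        = 20161 × 1.137 = 22923.0570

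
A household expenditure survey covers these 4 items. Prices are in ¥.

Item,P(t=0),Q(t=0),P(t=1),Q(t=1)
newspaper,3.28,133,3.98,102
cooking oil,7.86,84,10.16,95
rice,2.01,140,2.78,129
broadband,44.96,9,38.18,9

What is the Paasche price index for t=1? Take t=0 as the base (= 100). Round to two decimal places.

118.81

Paasche price index uses current-period quantities as weights.
ΣP(t=1)·Q(t=1) = 3.98×102 + 10.16×95 + 2.78×129 + 38.18×9 = 405.96 + 965.2 + 358.62 + 343.62 = 2073.4
ΣP(t=0)·Q(t=1) = 3.28×102 + 7.86×95 + 2.01×129 + 44.96×9 = 334.56 + 746.7 + 259.29 + 404.64 = 1745.19
Index = 2073.4 / 1745.19 × 100 = 118.8065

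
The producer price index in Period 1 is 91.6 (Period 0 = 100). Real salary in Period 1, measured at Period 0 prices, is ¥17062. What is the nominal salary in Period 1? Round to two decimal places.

Nominal = Real × (Index/100) = 17062 × (91.6/100)
        = 17062 × 0.916 = 15628.7920

15628.79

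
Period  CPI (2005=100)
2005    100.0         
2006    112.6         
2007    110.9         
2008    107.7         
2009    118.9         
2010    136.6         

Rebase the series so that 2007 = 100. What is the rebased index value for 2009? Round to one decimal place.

107.2

Rebased(2009) = 118.9 / 110.9 × 100 = 107.2137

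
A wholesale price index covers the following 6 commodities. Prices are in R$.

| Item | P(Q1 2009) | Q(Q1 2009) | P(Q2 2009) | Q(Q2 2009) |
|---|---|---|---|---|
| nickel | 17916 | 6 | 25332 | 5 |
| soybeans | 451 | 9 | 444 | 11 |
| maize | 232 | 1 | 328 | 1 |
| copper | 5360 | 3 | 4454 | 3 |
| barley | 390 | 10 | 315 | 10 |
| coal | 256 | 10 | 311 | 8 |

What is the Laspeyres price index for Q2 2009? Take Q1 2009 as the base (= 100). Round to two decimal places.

130.98

Laspeyres price index uses base-period quantities as weights.
ΣP(Q2 2009)·Q(Q1 2009) = 25332×6 + 444×9 + 328×1 + 4454×3 + 315×10 + 311×10 = 151992 + 3996 + 328 + 13362 + 3150 + 3110 = 175938
ΣP(Q1 2009)·Q(Q1 2009) = 17916×6 + 451×9 + 232×1 + 5360×3 + 390×10 + 256×10 = 107496 + 4059 + 232 + 16080 + 3900 + 2560 = 134327
Index = 175938 / 134327 × 100 = 130.9774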